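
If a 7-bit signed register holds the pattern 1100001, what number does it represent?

pattern = 1100001 (MSB is 1 ⇒ negative)
Invert: 0011110, add 1 → 0011111 = 31, so the value is -31.
(Equivalently: 97 - 2^7 = 97 - 128 = -31.)

-31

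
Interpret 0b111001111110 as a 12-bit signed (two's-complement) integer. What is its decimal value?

pattern = 111001111110 (MSB is 1 ⇒ negative)
Invert: 000110000001, add 1 → 000110000010 = 386, so the value is -386.
(Equivalently: 3710 - 2^12 = 3710 - 4096 = -386.)

-386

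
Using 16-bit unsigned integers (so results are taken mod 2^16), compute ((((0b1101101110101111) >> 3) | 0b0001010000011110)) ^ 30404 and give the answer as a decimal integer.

0b1101101110101111 = 1101101110101111
→ >> 3 → 0001101101110101 = 7029
0b0001010000011110 = 0001010000011110
→ | → 0001111101111111 = 8063
30404 = 0111011011000100
→ ^ → 0110100110111011 = 27067

27067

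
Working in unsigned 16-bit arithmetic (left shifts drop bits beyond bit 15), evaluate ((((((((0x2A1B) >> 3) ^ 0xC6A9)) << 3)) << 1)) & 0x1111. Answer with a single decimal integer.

0x2A1B = 0010101000011011
→ >> 3 → 0000010101000011 = 1347
0xC6A9 = 1100011010101001
→ ^ → 1100001111101010 = 50154
→ << 3 (mod 2^16) → 0001111101010000 = 8016
→ << 1 (mod 2^16) → 0011111010100000 = 16032
0x1111 = 0001000100010001
→ & → 0001000000000000 = 4096

4096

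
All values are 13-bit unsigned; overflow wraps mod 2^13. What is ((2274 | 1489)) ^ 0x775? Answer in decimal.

2694

2274 = 0100011100010
1489 = 0010111010001
→ | → 0110111110011 = 3571
0x775 = 0011101110101
→ ^ → 0101010000110 = 2694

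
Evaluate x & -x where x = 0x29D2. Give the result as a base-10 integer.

2

x = 10100111010010 = 10706
-x (two's complement) = …01011000101110
AND   = 00000000000010 = 2
(x & -x isolates the lowest set bit of x.)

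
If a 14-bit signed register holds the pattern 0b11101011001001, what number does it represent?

-1335

pattern = 11101011001001 (MSB is 1 ⇒ negative)
Invert: 00010100110110, add 1 → 00010100110111 = 1335, so the value is -1335.
(Equivalently: 15049 - 2^14 = 15049 - 16384 = -1335.)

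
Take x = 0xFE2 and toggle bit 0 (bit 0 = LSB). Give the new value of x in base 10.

4067

x = 111111100010
bit 0 is currently 0; toggle it via x ^ (1 << 0) = x ^ 1
→ 111111100011 = 4067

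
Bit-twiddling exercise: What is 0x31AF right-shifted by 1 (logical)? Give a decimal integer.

6359

0x31AF = 11000110101111
shift right by 1 → 01100011010111 = 6359
(equivalently, floor(12719 / 2))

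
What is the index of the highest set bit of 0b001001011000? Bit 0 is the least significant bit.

9

0b001001011000 = 1001011000
The topmost 1 is at position 9 (since 2^9 = 512 ≤ 600 < 1024).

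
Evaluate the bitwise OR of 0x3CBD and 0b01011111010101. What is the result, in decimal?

0x3CBD = 11110010111101
b = 01011111010101
 OR → 11111111111101 = 16381

16381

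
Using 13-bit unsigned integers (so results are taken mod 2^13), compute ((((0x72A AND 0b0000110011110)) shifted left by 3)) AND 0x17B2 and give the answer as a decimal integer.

0x72A = 0011100101010
0b0000110011110 = 0000110011110
→ AND → 0000100001010 = 266
→ shifted left by 3 (mod 2^13) → 0100001010000 = 2128
0x17B2 = 1011110110010
→ AND → 0000000010000 = 16

16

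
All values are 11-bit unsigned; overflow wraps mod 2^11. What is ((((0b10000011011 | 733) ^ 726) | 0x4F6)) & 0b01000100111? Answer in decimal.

0b10000011011 = 10000011011
733 = 01011011101
→ | → 11011011111 = 1759
726 = 01011010110
→ ^ → 10000001001 = 1033
0x4F6 = 10011110110
→ | → 10011111111 = 1279
0b01000100111 = 01000100111
→ & → 00000100111 = 39

39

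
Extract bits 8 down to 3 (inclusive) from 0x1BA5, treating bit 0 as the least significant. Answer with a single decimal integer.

52

v = 01101110100101
Shift right by 3: 01101110100
Mask low 6 bits: 110100 = 52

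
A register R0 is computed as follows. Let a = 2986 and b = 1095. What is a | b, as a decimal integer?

4079

2986 = 101110101010
1095 = 010001000111
 OR → 111111101111 = 4079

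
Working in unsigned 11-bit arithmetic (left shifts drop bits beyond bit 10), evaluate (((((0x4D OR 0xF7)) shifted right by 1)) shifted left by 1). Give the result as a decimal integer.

0x4D = 00001001101
0xF7 = 00011110111
→ OR → 00011111111 = 255
→ shifted right by 1 → 00001111111 = 127
→ shifted left by 1 (mod 2^11) → 00011111110 = 254

254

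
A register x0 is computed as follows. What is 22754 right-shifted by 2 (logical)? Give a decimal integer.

22754 = 101100011100010
shift right by 2 → 001011000111000 = 5688
(equivalently, floor(22754 / 4))

5688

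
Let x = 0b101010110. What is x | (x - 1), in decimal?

x = 101010110 = 342
x - 1 = 101010101
OR    = 101010111 = 343
(x | (x - 1) sets all bits below the lowest set bit.)

343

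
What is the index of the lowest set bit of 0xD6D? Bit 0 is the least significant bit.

0

0xD6D = 110101101101
Trailing zeros: 0, so the lowest set bit is bit 0 (value 1).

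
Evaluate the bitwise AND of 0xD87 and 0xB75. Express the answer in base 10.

2309

0xD87 = 110110000111
0xB75 = 101101110101
AND → 100100000101 = 2309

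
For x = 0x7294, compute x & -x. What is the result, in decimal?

x = 111001010010100 = 29332
-x (two's complement) = …000110101101100
AND   = 000000000000100 = 4
(x & -x isolates the lowest set bit of x.)

4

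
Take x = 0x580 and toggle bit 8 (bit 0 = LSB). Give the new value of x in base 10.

1152

x = 010110000000
bit 8 is currently 1; toggle it via x ^ (1 << 8) = x ^ 256
→ 010010000000 = 1152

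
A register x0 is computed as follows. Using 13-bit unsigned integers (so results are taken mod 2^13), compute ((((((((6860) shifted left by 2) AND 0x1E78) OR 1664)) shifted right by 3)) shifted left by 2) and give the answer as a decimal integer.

6860 = 1101011001100
→ shifted left by 2 (mod 2^13) → 0101100110000 = 2864
0x1E78 = 1111001111000
→ AND → 0101000110000 = 2608
1664 = 0011010000000
→ OR → 0111010110000 = 3760
→ shifted right by 3 → 0000111010110 = 470
→ shifted left by 2 (mod 2^13) → 0011101011000 = 1880

1880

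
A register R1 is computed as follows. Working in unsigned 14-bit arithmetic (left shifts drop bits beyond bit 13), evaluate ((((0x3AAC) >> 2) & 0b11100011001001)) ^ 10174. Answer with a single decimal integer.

12087

0x3AAC = 11101010101100
→ >> 2 → 00111010101011 = 3755
0b11100011001001 = 11100011001001
→ & → 00100010001001 = 2185
10174 = 10011110111110
→ ^ → 10111100110111 = 12087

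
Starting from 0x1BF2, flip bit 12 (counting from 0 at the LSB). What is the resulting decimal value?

x = 01101111110010
bit 12 is currently 1; toggle it via x ^ (1 << 12) = x ^ 4096
→ 00101111110010 = 3058

3058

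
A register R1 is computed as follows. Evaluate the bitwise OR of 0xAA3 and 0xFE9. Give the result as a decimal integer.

0xAA3 = 101010100011
0xFE9 = 111111101001
 OR → 111111101011 = 4075

4075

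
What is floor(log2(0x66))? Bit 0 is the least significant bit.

6

0x66 = 1100110
The topmost 1 is at position 6 (since 2^6 = 64 ≤ 102 < 128).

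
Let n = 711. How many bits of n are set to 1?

711 = 1011000111
Count the 1s: 1 + 1 + 1 + 1 + 1 + 1 = 6

6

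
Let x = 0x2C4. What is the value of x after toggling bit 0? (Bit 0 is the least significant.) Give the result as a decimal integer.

709

x = 01011000100
bit 0 is currently 0; toggle it via x ^ (1 << 0) = x ^ 1
→ 01011000101 = 709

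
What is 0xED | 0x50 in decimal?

253

0xED = 11101101
0x50 = 01010000
 OR → 11111101 = 253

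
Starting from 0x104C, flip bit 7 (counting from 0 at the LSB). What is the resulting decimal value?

x = 1000001001100
bit 7 is currently 0; toggle it via x ^ (1 << 7) = x ^ 128
→ 1000011001100 = 4300

4300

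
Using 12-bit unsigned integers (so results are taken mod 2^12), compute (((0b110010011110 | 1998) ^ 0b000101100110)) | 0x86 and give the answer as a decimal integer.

0b110010011110 = 110010011110
1998 = 011111001110
→ | → 111111011110 = 4062
0b000101100110 = 000101100110
→ ^ → 111010111000 = 3768
0x86 = 000010000110
→ | → 111010111110 = 3774

3774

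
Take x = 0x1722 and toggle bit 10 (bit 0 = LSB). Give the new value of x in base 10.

4898

x = 01011100100010
bit 10 is currently 1; toggle it via x ^ (1 << 10) = x ^ 1024
→ 01001100100010 = 4898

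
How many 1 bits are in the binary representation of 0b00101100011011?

n = 101100011011
Count the 1s: 1 + 1 + 1 + 1 + 1 + 1 + 1 = 7

7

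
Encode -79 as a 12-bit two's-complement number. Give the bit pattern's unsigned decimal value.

79 in 12 bits: 000001001111
Invert: 111110110000
Add 1:  111110110001 = 4017
(Check: 2^12 - 79 = 4096 - 79 = 4017.)

4017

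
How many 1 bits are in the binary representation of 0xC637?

9

0xC637 = 1100011000110111
Count the 1s: 1 + 1 + 1 + 1 + 1 + 1 + 1 + 1 + 1 = 9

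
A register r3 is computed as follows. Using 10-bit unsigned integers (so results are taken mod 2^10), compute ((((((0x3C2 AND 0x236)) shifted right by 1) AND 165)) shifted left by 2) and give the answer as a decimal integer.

4

0x3C2 = 1111000010
0x236 = 1000110110
→ AND → 1000000010 = 514
→ shifted right by 1 → 0100000001 = 257
165 = 0010100101
→ AND → 0000000001 = 1
→ shifted left by 2 (mod 2^10) → 0000000100 = 4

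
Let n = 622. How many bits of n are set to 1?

622 = 1001101110
Count the 1s: 1 + 1 + 1 + 1 + 1 + 1 = 6

6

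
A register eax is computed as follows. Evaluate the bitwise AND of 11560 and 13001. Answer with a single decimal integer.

11560 = 10110100101000
13001 = 11001011001001
AND → 10000000001000 = 8200

8200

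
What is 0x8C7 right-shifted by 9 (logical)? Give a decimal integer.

4

0x8C7 = 100011000111
shift right by 9 → 000000000100 = 4
(equivalently, floor(2247 / 512))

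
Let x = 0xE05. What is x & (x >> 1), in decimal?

x = 111000000101 = 3589
x>>1 = 011100000010
AND  = 011000000000 = 1536
(x & (x >> 1) has a 1 wherever x has two consecutive 1 bits.)

1536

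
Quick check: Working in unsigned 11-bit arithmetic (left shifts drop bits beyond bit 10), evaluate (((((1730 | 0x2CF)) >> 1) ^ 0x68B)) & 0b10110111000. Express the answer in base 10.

1448

1730 = 11011000010
0x2CF = 01011001111
→ | → 11011001111 = 1743
→ >> 1 → 01101100111 = 871
0x68B = 11010001011
→ ^ → 10111101100 = 1516
0b10110111000 = 10110111000
→ & → 10110101000 = 1448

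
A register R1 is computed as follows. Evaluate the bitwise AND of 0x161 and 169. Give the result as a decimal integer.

33

0x161 = 101100001
169 = 010101001
AND → 000100001 = 33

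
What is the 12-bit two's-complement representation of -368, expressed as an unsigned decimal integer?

368 in 12 bits: 000101110000
Invert: 111010001111
Add 1:  111010010000 = 3728
(Check: 2^12 - 368 = 4096 - 368 = 3728.)

3728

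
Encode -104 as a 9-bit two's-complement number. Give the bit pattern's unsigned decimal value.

104 in 9 bits: 001101000
Invert: 110010111
Add 1:  110011000 = 408
(Check: 2^9 - 104 = 512 - 104 = 408.)

408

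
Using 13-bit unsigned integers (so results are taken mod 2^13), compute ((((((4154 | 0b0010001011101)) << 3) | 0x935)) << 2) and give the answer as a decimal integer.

4154 = 1000000111010
0b0010001011101 = 0010001011101
→ | → 1010001111111 = 5247
→ << 3 (mod 2^13) → 0001111111000 = 1016
0x935 = 0100100110101
→ | → 0101111111101 = 3069
→ << 2 (mod 2^13) → 0111111110100 = 4084

4084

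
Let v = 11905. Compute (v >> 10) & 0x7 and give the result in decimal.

3

v = 10111010000001
Shift right by 10: 1011
Mask low 3 bits: 011 = 3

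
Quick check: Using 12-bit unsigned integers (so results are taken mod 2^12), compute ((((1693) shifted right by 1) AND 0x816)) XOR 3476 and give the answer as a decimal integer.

1693 = 011010011101
→ shifted right by 1 → 001101001110 = 846
0x816 = 100000010110
→ AND → 000000000110 = 6
3476 = 110110010100
→ XOR → 110110010010 = 3474

3474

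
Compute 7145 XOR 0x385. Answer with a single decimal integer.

7145 = 1101111101001
0x385 = 0001110000101
XOR → 1100001101100 = 6252

6252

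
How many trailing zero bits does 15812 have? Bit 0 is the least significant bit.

15812 = 11110111000100
Trailing zeros: 2, so the lowest set bit is bit 2 (value 4).

2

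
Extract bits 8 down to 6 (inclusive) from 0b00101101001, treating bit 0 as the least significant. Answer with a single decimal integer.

v = 00101101001
Shift right by 6: 00101
Mask low 3 bits: 101 = 5

5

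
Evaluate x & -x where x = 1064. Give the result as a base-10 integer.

8

x = 10000101000 = 1064
-x (two's complement) = …01111011000
AND   = 00000001000 = 8
(x & -x isolates the lowest set bit of x.)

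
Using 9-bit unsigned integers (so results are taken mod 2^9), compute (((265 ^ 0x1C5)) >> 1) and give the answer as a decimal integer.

102

265 = 100001001
0x1C5 = 111000101
→ ^ → 011001100 = 204
→ >> 1 → 001100110 = 102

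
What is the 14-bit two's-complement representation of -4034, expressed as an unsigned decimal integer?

4034 in 14 bits: 00111111000010
Invert: 11000000111101
Add 1:  11000000111110 = 12350
(Check: 2^14 - 4034 = 16384 - 4034 = 12350.)

12350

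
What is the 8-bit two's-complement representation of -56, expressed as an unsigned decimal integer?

200

56 in 8 bits: 00111000
Invert: 11000111
Add 1:  11001000 = 200
(Check: 2^8 - 56 = 256 - 56 = 200.)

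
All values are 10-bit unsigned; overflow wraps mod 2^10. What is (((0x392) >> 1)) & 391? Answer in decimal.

0x392 = 1110010010
→ >> 1 → 0111001001 = 457
391 = 0110000111
→ & → 0110000001 = 385

385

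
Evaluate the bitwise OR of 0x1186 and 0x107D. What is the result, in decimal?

4607

0x1186 = 1000110000110
0x107D = 1000001111101
 OR → 1000111111111 = 4607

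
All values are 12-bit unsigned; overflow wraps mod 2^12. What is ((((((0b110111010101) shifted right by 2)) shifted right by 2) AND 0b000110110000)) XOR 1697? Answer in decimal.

1585

0b110111010101 = 110111010101
→ shifted right by 2 → 001101110101 = 885
→ shifted right by 2 → 000011011101 = 221
0b000110110000 = 000110110000
→ AND → 000010010000 = 144
1697 = 011010100001
→ XOR → 011000110001 = 1585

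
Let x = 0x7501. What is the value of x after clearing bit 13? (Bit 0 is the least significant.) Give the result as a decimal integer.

x = 111010100000001
bit 13 is currently 1; clear it via x & ~(1 << 13) = x & ~8192
→ 101010100000001 = 21761

21761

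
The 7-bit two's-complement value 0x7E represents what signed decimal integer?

pattern = 1111110 (MSB is 1 ⇒ negative)
Invert: 0000001, add 1 → 0000010 = 2, so the value is -2.
(Equivalently: 126 - 2^7 = 126 - 128 = -2.)

-2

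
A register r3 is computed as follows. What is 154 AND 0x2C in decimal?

154 = 10011010
0x2C = 00101100
AND → 00001000 = 8

8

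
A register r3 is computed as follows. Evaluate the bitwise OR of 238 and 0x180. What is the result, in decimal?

494

238 = 011101110
0x180 = 110000000
 OR → 111101110 = 494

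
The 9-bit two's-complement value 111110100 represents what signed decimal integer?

pattern = 111110100 (MSB is 1 ⇒ negative)
Invert: 000001011, add 1 → 000001100 = 12, so the value is -12.
(Equivalently: 500 - 2^9 = 500 - 512 = -12.)

-12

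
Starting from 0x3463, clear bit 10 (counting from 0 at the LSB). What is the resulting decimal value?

12387

x = 11010001100011
bit 10 is currently 1; clear it via x & ~(1 << 10) = x & ~1024
→ 11000001100011 = 12387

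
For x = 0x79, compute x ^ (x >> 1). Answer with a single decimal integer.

x = 1111001 = 121
x>>1 = 0111100
XOR  = 1000101 = 69
(x ^ (x >> 1) gives the standard binary-reflected Gray code of x.)

69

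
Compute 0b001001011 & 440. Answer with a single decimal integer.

8

a = 001001011
440 = 110111000
AND → 000001000 = 8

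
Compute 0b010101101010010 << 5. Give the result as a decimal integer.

354880

x = 0000010101101010010
shift left by 5 → 1010110101001000000 = 354880
(equivalently, 11090 × 2^5 = 11090 × 32)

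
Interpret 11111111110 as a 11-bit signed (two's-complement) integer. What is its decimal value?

-2

pattern = 11111111110 (MSB is 1 ⇒ negative)
Invert: 00000000001, add 1 → 00000000010 = 2, so the value is -2.
(Equivalently: 2046 - 2^11 = 2046 - 2048 = -2.)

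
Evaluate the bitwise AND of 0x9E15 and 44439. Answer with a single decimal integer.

0x9E15 = 1001111000010101
44439 = 1010110110010111
AND → 1000110000010101 = 35861

35861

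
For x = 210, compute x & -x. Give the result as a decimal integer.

x = 11010010 = 210
-x (two's complement) = …00101110
AND   = 00000010 = 2
(x & -x isolates the lowest set bit of x.)

2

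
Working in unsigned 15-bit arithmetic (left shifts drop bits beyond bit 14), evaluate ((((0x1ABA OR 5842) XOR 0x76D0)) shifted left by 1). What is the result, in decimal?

0x1ABA = 001101010111010
5842 = 001011011010010
→ OR → 001111011111010 = 7930
0x76D0 = 111011011010000
→ XOR → 110100000101010 = 26666
→ shifted left by 1 (mod 2^15) → 101000001010100 = 20564

20564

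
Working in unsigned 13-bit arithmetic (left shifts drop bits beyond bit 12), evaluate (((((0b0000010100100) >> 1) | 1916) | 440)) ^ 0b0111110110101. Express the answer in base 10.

2123

0b0000010100100 = 0000010100100
→ >> 1 → 0000001010010 = 82
1916 = 0011101111100
→ | → 0011101111110 = 1918
440 = 0000110111000
→ | → 0011111111110 = 2046
0b0111110110101 = 0111110110101
→ ^ → 0100001001011 = 2123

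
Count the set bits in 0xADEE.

11

0xADEE = 1010110111101110
Count the 1s: 1 + 1 + 1 + 1 + 1 + 1 + 1 + 1 + 1 + 1 + 1 = 11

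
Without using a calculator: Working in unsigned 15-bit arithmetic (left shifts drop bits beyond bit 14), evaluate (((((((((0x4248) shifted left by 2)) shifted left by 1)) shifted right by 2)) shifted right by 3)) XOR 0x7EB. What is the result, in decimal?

0x4248 = 100001001001000
→ shifted left by 2 (mod 2^15) → 000100100100000 = 2336
→ shifted left by 1 (mod 2^15) → 001001001000000 = 4672
→ shifted right by 2 → 000010010010000 = 1168
→ shifted right by 3 → 000000010010010 = 146
0x7EB = 000011111101011
→ XOR → 000011101111001 = 1913

1913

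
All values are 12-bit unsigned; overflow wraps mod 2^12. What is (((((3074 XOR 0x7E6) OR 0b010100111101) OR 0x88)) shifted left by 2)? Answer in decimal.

3074 = 110000000010
0x7E6 = 011111100110
→ XOR → 101111100100 = 3044
0b010100111101 = 010100111101
→ OR → 111111111101 = 4093
0x88 = 000010001000
→ OR → 111111111101 = 4093
→ shifted left by 2 (mod 2^12) → 111111110100 = 4084

4084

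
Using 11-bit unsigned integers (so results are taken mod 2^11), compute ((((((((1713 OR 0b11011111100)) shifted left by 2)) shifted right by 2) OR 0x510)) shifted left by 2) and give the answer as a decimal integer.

2036

1713 = 11010110001
0b11011111100 = 11011111100
→ OR → 11011111101 = 1789
→ shifted left by 2 (mod 2^11) → 01111110100 = 1012
→ shifted right by 2 → 00011111101 = 253
0x510 = 10100010000
→ OR → 10111111101 = 1533
→ shifted left by 2 (mod 2^11) → 11111110100 = 2036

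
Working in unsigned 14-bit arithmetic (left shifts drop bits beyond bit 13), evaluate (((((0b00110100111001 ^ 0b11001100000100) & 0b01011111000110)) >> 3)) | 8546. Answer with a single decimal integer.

9186

0b00110100111001 = 00110100111001
0b11001100000100 = 11001100000100
→ ^ → 11111000111101 = 15933
0b01011111000110 = 01011111000110
→ & → 01011000000100 = 5636
→ >> 3 → 00001011000000 = 704
8546 = 10000101100010
→ | → 10001111100010 = 9186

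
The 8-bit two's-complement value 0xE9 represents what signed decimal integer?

pattern = 11101001 (MSB is 1 ⇒ negative)
Invert: 00010110, add 1 → 00010111 = 23, so the value is -23.
(Equivalently: 233 - 2^8 = 233 - 256 = -23.)

-23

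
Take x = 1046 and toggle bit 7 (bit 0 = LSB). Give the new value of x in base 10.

1174

x = 010000010110
bit 7 is currently 0; toggle it via x ^ (1 << 7) = x ^ 128
→ 010010010110 = 1174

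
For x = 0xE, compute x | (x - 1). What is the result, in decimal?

x = 1110 = 14
x - 1 = 1101
OR    = 1111 = 15
(x | (x - 1) sets all bits below the lowest set bit.)

15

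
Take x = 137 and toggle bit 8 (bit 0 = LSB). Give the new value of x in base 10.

393

x = 010001001
bit 8 is currently 0; toggle it via x ^ (1 << 8) = x ^ 256
→ 110001001 = 393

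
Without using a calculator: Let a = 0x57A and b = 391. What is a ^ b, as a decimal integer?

0x57A = 10101111010
391 = 00110000111
XOR → 10011111101 = 1277

1277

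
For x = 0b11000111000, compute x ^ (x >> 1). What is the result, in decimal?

x = 11000111000 = 1592
x>>1 = 01100011100
XOR  = 10100100100 = 1316
(x ^ (x >> 1) gives the standard binary-reflected Gray code of x.)

1316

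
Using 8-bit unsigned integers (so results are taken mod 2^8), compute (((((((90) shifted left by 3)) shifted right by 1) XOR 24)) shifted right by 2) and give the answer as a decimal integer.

28

90 = 01011010
→ shifted left by 3 (mod 2^8) → 11010000 = 208
→ shifted right by 1 → 01101000 = 104
24 = 00011000
→ XOR → 01110000 = 112
→ shifted right by 2 → 00011100 = 28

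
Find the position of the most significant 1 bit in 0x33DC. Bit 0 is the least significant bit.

13

0x33DC = 11001111011100
The topmost 1 is at position 13 (since 2^13 = 8192 ≤ 13276 < 16384).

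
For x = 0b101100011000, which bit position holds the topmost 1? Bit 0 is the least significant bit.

0b101100011000 = 101100011000
The topmost 1 is at position 11 (since 2^11 = 2048 ≤ 2840 < 4096).

11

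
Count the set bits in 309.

309 = 100110101
Count the 1s: 1 + 1 + 1 + 1 + 1 = 5

5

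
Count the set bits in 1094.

4

1094 = 10001000110
Count the 1s: 1 + 1 + 1 + 1 = 4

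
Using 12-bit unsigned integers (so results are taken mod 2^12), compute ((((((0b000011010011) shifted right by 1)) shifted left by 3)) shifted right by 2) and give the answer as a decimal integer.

0b000011010011 = 000011010011
→ shifted right by 1 → 000001101001 = 105
→ shifted left by 3 (mod 2^12) → 001101001000 = 840
→ shifted right by 2 → 000011010010 = 210

210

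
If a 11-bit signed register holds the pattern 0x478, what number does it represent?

pattern = 10001111000 (MSB is 1 ⇒ negative)
Invert: 01110000111, add 1 → 01110001000 = 904, so the value is -904.
(Equivalently: 1144 - 2^11 = 1144 - 2048 = -904.)

-904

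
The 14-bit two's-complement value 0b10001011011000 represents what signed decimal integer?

pattern = 10001011011000 (MSB is 1 ⇒ negative)
Invert: 01110100100111, add 1 → 01110100101000 = 7464, so the value is -7464.
(Equivalently: 8920 - 2^14 = 8920 - 16384 = -7464.)

-7464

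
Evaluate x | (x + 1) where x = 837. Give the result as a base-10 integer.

839

x = 1101000101 = 837
x + 1 = 1101000110
OR    = 1101000111 = 839
(x | (x + 1) sets the lowest cleared bit.)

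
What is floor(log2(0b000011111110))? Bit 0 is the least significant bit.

0b000011111110 = 11111110
The topmost 1 is at position 7 (since 2^7 = 128 ≤ 254 < 256).

7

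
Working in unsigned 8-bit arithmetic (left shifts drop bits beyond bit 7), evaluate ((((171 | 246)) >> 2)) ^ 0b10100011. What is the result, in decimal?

171 = 10101011
246 = 11110110
→ | → 11111111 = 255
→ >> 2 → 00111111 = 63
0b10100011 = 10100011
→ ^ → 10011100 = 156

156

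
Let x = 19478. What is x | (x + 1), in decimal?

19479

x = 100110000010110 = 19478
x + 1 = 100110000010111
OR    = 100110000010111 = 19479
(x | (x + 1) sets the lowest cleared bit.)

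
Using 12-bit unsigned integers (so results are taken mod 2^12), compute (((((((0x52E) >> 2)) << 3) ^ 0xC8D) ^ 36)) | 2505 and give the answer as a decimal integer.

4089

0x52E = 010100101110
→ >> 2 → 000101001011 = 331
→ << 3 (mod 2^12) → 101001011000 = 2648
0xC8D = 110010001101
→ ^ → 011011010101 = 1749
36 = 000000100100
→ ^ → 011011110001 = 1777
2505 = 100111001001
→ | → 111111111001 = 4089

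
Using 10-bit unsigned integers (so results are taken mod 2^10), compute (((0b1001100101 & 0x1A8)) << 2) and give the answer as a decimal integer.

128

0b1001100101 = 1001100101
0x1A8 = 0110101000
→ & → 0000100000 = 32
→ << 2 (mod 2^10) → 0010000000 = 128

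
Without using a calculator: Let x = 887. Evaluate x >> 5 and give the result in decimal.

887 = 1101110111
shift right by 5 → 0000011011 = 27
(equivalently, floor(887 / 32))

27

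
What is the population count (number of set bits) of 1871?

1871 = 11101001111
Count the 1s: 1 + 1 + 1 + 1 + 1 + 1 + 1 + 1 = 8

8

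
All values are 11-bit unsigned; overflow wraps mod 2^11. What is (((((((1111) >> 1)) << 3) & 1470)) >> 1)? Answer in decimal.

1111 = 10001010111
→ >> 1 → 01000101011 = 555
→ << 3 (mod 2^11) → 00101011000 = 344
1470 = 10110111110
→ & → 00100011000 = 280
→ >> 1 → 00010001100 = 140

140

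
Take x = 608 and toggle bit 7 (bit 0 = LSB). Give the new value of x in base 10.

x = 1001100000
bit 7 is currently 0; toggle it via x ^ (1 << 7) = x ^ 128
→ 1011100000 = 736

736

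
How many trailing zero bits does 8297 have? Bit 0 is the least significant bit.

8297 = 10000001101001
Trailing zeros: 0, so the lowest set bit is bit 0 (value 1).

0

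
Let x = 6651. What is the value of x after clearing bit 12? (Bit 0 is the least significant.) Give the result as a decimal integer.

2555

x = 1100111111011
bit 12 is currently 1; clear it via x & ~(1 << 12) = x & ~4096
→ 0100111111011 = 2555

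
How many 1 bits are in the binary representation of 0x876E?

9

0x876E = 1000011101101110
Count the 1s: 1 + 1 + 1 + 1 + 1 + 1 + 1 + 1 + 1 = 9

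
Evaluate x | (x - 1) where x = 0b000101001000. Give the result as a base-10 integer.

x = 101001000 = 328
x - 1 = 101000111
OR    = 101001111 = 335
(x | (x - 1) sets all bits below the lowest set bit.)

335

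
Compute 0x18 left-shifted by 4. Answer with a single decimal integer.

0x18 = 000011000
shift left by 4 → 110000000 = 384
(equivalently, 24 × 2^4 = 24 × 16)

384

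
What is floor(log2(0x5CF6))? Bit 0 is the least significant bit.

14

0x5CF6 = 101110011110110
The topmost 1 is at position 14 (since 2^14 = 16384 ≤ 23798 < 32768).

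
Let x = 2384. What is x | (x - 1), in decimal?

2399

x = 100101010000 = 2384
x - 1 = 100101001111
OR    = 100101011111 = 2399
(x | (x - 1) sets all bits below the lowest set bit.)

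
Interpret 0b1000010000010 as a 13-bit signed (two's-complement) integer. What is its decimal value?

pattern = 1000010000010 (MSB is 1 ⇒ negative)
Invert: 0111101111101, add 1 → 0111101111110 = 3966, so the value is -3966.
(Equivalently: 4226 - 2^13 = 4226 - 8192 = -3966.)

-3966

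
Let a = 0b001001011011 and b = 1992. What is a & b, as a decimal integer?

a = 01001011011
1992 = 11111001000
AND → 01001001000 = 584

584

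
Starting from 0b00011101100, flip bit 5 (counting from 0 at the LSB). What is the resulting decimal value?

204

x = 00011101100
bit 5 is currently 1; toggle it via x ^ (1 << 5) = x ^ 32
→ 00011001100 = 204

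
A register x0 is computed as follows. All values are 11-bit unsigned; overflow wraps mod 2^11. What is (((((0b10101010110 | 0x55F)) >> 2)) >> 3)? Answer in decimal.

0b10101010110 = 10101010110
0x55F = 10101011111
→ | → 10101011111 = 1375
→ >> 2 → 00101010111 = 343
→ >> 3 → 00000101010 = 42

42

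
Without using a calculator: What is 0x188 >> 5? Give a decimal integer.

12

0x188 = 110001000
shift right by 5 → 000001100 = 12
(equivalently, floor(392 / 32))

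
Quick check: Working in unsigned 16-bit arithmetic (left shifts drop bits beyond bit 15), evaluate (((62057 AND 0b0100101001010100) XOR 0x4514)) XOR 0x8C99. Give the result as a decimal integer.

35789

62057 = 1111001001101001
0b0100101001010100 = 0100101001010100
→ AND → 0100001001000000 = 16960
0x4514 = 0100010100010100
→ XOR → 0000011101010100 = 1876
0x8C99 = 1000110010011001
→ XOR → 1000101111001101 = 35789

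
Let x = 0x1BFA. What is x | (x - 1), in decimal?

7163

x = 1101111111010 = 7162
x - 1 = 1101111111001
OR    = 1101111111011 = 7163
(x | (x - 1) sets all bits below the lowest set bit.)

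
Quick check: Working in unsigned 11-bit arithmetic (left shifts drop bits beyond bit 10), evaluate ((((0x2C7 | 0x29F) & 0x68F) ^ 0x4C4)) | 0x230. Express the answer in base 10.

1659

0x2C7 = 01011000111
0x29F = 01010011111
→ | → 01011011111 = 735
0x68F = 11010001111
→ & → 01010001111 = 655
0x4C4 = 10011000100
→ ^ → 11001001011 = 1611
0x230 = 01000110000
→ | → 11001111011 = 1659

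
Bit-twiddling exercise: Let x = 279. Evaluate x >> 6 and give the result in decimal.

279 = 100010111
shift right by 6 → 000000100 = 4
(equivalently, floor(279 / 64))

4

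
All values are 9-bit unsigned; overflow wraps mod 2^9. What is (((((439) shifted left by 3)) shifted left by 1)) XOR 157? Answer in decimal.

493

439 = 110110111
→ shifted left by 3 (mod 2^9) → 110111000 = 440
→ shifted left by 1 (mod 2^9) → 101110000 = 368
157 = 010011101
→ XOR → 111101101 = 493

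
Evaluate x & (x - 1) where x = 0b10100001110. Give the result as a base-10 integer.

1292

x = 10100001110 = 1294
x - 1 = 10100001101
AND   = 10100001100 = 1292
(x & (x - 1) clears the lowest set bit of x.)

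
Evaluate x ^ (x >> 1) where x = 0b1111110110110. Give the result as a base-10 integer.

x = 1111110110110 = 8118
x>>1 = 0111111011011
XOR  = 1000001101101 = 4205
(x ^ (x >> 1) gives the standard binary-reflected Gray code of x.)

4205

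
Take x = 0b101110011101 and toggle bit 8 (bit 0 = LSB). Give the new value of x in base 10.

x = 101110011101
bit 8 is currently 1; toggle it via x ^ (1 << 8) = x ^ 256
→ 101010011101 = 2717

2717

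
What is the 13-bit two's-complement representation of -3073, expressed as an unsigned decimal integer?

5119

3073 in 13 bits: 0110000000001
Invert: 1001111111110
Add 1:  1001111111111 = 5119
(Check: 2^13 - 3073 = 8192 - 3073 = 5119.)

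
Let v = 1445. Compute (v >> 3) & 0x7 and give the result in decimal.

v = 00010110100101
Shift right by 3: 00010110100
Mask low 3 bits: 100 = 4

4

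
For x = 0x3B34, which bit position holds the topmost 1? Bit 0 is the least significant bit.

13

0x3B34 = 11101100110100
The topmost 1 is at position 13 (since 2^13 = 8192 ≤ 15156 < 16384).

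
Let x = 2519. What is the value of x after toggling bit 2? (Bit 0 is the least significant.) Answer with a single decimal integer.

x = 0100111010111
bit 2 is currently 1; toggle it via x ^ (1 << 2) = x ^ 4
→ 0100111010011 = 2515

2515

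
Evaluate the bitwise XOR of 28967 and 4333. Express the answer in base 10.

25034

28967 = 111000100100111
4333 = 001000011101101
XOR → 110000111001010 = 25034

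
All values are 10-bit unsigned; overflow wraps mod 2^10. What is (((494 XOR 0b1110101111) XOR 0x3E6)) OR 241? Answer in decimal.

494 = 0111101110
0b1110101111 = 1110101111
→ XOR → 1001000001 = 577
0x3E6 = 1111100110
→ XOR → 0110100111 = 423
241 = 0011110001
→ OR → 0111110111 = 503

503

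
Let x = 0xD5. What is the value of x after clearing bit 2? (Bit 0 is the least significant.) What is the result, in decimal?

209

x = 011010101
bit 2 is currently 1; clear it via x & ~(1 << 2) = x & ~4
→ 011010001 = 209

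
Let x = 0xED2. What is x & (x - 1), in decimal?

x = 111011010010 = 3794
x - 1 = 111011010001
AND   = 111011010000 = 3792
(x & (x - 1) clears the lowest set bit of x.)

3792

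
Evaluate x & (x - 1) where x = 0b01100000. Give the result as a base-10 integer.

x = 1100000 = 96
x - 1 = 1011111
AND   = 1000000 = 64
(x & (x - 1) clears the lowest set bit of x.)

64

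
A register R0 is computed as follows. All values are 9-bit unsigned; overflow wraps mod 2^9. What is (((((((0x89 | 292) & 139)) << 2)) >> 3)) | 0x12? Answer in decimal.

0x89 = 010001001
292 = 100100100
→ | → 110101101 = 429
139 = 010001011
→ & → 010001001 = 137
→ << 2 (mod 2^9) → 000100100 = 36
→ >> 3 → 000000100 = 4
0x12 = 000010010
→ | → 000010110 = 22

22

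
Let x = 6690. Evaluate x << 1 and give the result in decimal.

13380

6690 = 01101000100010
shift left by 1 → 11010001000100 = 13380
(equivalently, 6690 × 2^1 = 6690 × 2)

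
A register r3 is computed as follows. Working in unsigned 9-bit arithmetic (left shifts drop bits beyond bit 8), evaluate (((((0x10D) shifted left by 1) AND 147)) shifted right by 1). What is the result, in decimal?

0x10D = 100001101
→ shifted left by 1 (mod 2^9) → 000011010 = 26
147 = 010010011
→ AND → 000010010 = 18
→ shifted right by 1 → 000001001 = 9

9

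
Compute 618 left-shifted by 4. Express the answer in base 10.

618 = 00001001101010
shift left by 4 → 10011010100000 = 9888
(equivalently, 618 × 2^4 = 618 × 16)

9888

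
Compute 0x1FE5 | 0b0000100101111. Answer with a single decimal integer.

8175

0x1FE5 = 1111111100101
b = 0000100101111
 OR → 1111111101111 = 8175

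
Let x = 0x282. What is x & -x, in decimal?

x = 1010000010 = 642
-x (two's complement) = …0101111110
AND   = 0000000010 = 2
(x & -x isolates the lowest set bit of x.)

2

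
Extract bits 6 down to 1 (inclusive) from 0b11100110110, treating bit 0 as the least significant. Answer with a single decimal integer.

v = 11100110110
Shift right by 1: 1110011011
Mask low 6 bits: 011011 = 27

27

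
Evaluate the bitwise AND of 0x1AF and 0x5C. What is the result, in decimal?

0x1AF = 110101111
0x5C = 001011100
AND → 000001100 = 12

12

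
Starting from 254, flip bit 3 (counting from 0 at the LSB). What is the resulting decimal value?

x = 011111110
bit 3 is currently 1; toggle it via x ^ (1 << 3) = x ^ 8
→ 011110110 = 246

246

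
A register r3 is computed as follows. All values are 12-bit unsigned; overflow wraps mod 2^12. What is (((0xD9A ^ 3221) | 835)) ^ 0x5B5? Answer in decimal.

0xD9A = 110110011010
3221 = 110010010101
→ ^ → 000100001111 = 271
835 = 001101000011
→ | → 001101001111 = 847
0x5B5 = 010110110101
→ ^ → 011011111010 = 1786

1786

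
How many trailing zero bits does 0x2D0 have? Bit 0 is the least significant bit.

4

0x2D0 = 1011010000
Trailing zeros: 4, so the lowest set bit is bit 4 (value 16).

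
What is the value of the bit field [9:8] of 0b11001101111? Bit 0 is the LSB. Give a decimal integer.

v = 11001101111
Shift right by 8: 110
Mask low 2 bits: 10 = 2

2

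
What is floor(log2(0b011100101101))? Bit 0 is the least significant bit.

10

0b011100101101 = 11100101101
The topmost 1 is at position 10 (since 2^10 = 1024 ≤ 1837 < 2048).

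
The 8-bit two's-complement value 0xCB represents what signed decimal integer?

-53

pattern = 11001011 (MSB is 1 ⇒ negative)
Invert: 00110100, add 1 → 00110101 = 53, so the value is -53.
(Equivalently: 203 - 2^8 = 203 - 256 = -53.)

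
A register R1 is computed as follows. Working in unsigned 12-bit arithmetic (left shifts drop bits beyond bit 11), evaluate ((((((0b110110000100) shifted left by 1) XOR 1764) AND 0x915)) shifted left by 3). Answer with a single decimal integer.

2080

0b110110000100 = 110110000100
→ shifted left by 1 (mod 2^12) → 101100001000 = 2824
1764 = 011011100100
→ XOR → 110111101100 = 3564
0x915 = 100100010101
→ AND → 100100000100 = 2308
→ shifted left by 3 (mod 2^12) → 100000100000 = 2080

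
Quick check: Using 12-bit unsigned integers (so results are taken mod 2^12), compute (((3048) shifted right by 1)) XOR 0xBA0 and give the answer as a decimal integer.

3668

3048 = 101111101000
→ shifted right by 1 → 010111110100 = 1524
0xBA0 = 101110100000
→ XOR → 111001010100 = 3668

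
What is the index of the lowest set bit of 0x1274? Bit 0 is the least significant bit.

2

0x1274 = 1001001110100
Trailing zeros: 2, so the lowest set bit is bit 2 (value 4).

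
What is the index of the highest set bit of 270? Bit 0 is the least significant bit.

270 = 100001110
The topmost 1 is at position 8 (since 2^8 = 256 ≤ 270 < 512).

8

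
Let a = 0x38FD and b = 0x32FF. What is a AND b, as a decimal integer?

12541

0x38FD = 11100011111101
0x32FF = 11001011111111
AND → 11000011111101 = 12541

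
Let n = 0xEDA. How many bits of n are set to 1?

0xEDA = 111011011010
Count the 1s: 1 + 1 + 1 + 1 + 1 + 1 + 1 + 1 = 8

8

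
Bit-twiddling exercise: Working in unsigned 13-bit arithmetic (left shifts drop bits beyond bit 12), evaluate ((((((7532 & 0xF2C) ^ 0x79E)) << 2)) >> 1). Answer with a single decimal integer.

7532 = 1110101101100
0xF2C = 0111100101100
→ & → 0110100101100 = 3372
0x79E = 0011110011110
→ ^ → 0101010110010 = 2738
→ << 2 (mod 2^13) → 0101011001000 = 2760
→ >> 1 → 0010101100100 = 1380

1380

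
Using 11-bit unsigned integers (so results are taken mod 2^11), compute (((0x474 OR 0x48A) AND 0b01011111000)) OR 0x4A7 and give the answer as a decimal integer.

1279

0x474 = 10001110100
0x48A = 10010001010
→ OR → 10011111110 = 1278
0b01011111000 = 01011111000
→ AND → 00011111000 = 248
0x4A7 = 10010100111
→ OR → 10011111111 = 1279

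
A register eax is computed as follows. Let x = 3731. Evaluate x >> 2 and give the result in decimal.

3731 = 111010010011
shift right by 2 → 001110100100 = 932
(equivalently, floor(3731 / 4))

932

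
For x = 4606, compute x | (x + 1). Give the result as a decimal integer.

4607

x = 1000111111110 = 4606
x + 1 = 1000111111111
OR    = 1000111111111 = 4607
(x | (x + 1) sets the lowest cleared bit.)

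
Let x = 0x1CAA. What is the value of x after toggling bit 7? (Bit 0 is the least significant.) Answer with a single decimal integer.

7210

x = 1110010101010
bit 7 is currently 1; toggle it via x ^ (1 << 7) = x ^ 128
→ 1110000101010 = 7210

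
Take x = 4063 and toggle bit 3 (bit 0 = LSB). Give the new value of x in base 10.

4055

x = 0111111011111
bit 3 is currently 1; toggle it via x ^ (1 << 3) = x ^ 8
→ 0111111010111 = 4055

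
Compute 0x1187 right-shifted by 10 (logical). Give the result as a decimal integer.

4

0x1187 = 1000110000111
shift right by 10 → 0000000000100 = 4
(equivalently, floor(4487 / 1024))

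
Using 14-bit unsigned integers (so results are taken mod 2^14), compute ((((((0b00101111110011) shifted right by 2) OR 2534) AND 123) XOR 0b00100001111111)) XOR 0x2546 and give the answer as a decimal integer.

0b00101111110011 = 00101111110011
→ shifted right by 2 → 00001011111100 = 764
2534 = 00100111100110
→ OR → 00101111111110 = 3070
123 = 00000001111011
→ AND → 00000001111010 = 122
0b00100001111111 = 00100001111111
→ XOR → 00100000000101 = 2053
0x2546 = 10010101000110
→ XOR → 10110101000011 = 11587

11587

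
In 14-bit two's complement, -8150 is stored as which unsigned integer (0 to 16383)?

8150 in 14 bits: 01111111010110
Invert: 10000000101001
Add 1:  10000000101010 = 8234
(Check: 2^14 - 8150 = 16384 - 8150 = 8234.)

8234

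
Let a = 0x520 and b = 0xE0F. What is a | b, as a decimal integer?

0x520 = 010100100000
0xE0F = 111000001111
 OR → 111100101111 = 3887

3887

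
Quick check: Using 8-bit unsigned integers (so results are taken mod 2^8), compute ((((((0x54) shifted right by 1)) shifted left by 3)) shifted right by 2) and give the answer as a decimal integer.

0x54 = 01010100
→ shifted right by 1 → 00101010 = 42
→ shifted left by 3 (mod 2^8) → 01010000 = 80
→ shifted right by 2 → 00010100 = 20

20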